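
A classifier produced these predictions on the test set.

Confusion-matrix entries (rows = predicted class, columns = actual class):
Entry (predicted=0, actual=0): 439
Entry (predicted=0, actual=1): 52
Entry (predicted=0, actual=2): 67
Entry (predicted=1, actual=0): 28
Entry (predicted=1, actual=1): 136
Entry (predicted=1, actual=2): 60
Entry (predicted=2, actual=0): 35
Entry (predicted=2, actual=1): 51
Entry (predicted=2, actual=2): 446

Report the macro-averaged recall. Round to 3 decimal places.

Per-class recall (TP/(TP+FN)):
  0: TP=439, FN=28+35=63 → 439/502 = 0.8745
  1: TP=136, FN=52+51=103 → 136/239 = 0.5690
  2: TP=446, FN=67+60=127 → 446/573 = 0.7784
Macro-recall = mean = (0.8745 + 0.5690 + 0.7784) / 3 = 0.741

0.741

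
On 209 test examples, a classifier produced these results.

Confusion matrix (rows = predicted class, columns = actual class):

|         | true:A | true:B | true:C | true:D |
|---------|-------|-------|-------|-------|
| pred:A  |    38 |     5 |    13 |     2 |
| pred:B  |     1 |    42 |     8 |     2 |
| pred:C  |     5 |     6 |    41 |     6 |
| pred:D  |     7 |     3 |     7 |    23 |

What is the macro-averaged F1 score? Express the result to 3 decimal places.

Per-class F1 score (2·TP/(2·TP+FP+FN)):
  A: TP=38, FP=5+13+2=20, FN=1+5+7=13 → 76/109 = 0.6972
  B: TP=42, FP=1+8+2=11, FN=5+6+3=14 → 84/109 = 0.7706
  C: TP=41, FP=5+6+6=17, FN=13+8+7=28 → 82/127 = 0.6457
  D: TP=23, FP=7+3+7=17, FN=2+2+6=10 → 46/73 = 0.6301
Macro-F1 score = mean = (0.6972 + 0.7706 + 0.6457 + 0.6301) / 4 = 0.686

0.686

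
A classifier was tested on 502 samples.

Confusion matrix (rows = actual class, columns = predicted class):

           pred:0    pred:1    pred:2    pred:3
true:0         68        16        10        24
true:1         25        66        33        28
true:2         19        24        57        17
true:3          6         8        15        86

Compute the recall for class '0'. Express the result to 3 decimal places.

recall = TP/(TP+FN).
0: TP=68, FN=16+10+24=50 → 68/118 = 0.5763

0.576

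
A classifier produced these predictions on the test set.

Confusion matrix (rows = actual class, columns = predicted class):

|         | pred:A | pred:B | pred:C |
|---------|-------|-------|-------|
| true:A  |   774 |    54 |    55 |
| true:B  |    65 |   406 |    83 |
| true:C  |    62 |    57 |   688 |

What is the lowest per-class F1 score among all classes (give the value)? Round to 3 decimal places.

0.758

Per-class F1 score (2·TP/(2·TP+FP+FN)):
  A: TP=774, FP=65+62=127, FN=54+55=109 → 1548/1784 = 0.8677
  B: TP=406, FP=54+57=111, FN=65+83=148 → 812/1071 = 0.7582
  C: TP=688, FP=55+83=138, FN=62+57=119 → 1376/1633 = 0.8426
Lowest is class 'B' with F1 score = 0.758.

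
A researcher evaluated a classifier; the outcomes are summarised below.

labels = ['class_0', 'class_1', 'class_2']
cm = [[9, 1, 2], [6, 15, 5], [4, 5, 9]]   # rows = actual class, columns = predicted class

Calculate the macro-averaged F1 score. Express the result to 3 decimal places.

Per-class F1 score (2·TP/(2·TP+FP+FN)):
  class_0: TP=9, FP=6+4=10, FN=1+2=3 → 18/31 = 0.5806
  class_1: TP=15, FP=1+5=6, FN=6+5=11 → 30/47 = 0.6383
  class_2: TP=9, FP=2+5=7, FN=4+5=9 → 18/34 = 0.5294
Macro-F1 score = mean = (0.5806 + 0.6383 + 0.5294) / 3 = 0.583

0.583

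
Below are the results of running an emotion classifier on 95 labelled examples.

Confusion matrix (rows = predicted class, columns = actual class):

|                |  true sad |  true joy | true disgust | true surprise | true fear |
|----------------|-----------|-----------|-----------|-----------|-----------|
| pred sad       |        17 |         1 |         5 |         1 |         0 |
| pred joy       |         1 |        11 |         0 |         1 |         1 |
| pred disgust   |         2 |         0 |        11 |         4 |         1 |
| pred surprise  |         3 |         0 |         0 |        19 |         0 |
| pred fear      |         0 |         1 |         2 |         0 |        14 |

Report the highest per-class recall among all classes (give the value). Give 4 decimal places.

0.8750

Per-class recall (TP/(TP+FN)):
  sad: TP=17, FN=1+2+3+0=6 → 17/23 = 0.73913
  joy: TP=11, FN=1+0+0+1=2 → 11/13 = 0.84615
  disgust: TP=11, FN=5+0+0+2=7 → 11/18 = 0.61111
  surprise: TP=19, FN=1+1+4+0=6 → 19/25 = 0.76000
  fear: TP=14, FN=0+1+1+0=2 → 14/16 = 0.87500
Highest is class 'fear' with recall = 0.8750.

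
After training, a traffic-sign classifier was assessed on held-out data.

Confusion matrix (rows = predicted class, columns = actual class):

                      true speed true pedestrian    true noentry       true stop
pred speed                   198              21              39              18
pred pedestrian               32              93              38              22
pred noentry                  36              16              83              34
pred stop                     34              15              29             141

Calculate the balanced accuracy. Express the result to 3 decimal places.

0.599

Balanced accuracy = mean of per-class recall.
  speed: recall = 198/300 = 0.6600
  pedestrian: recall = 93/145 = 0.6414
  noentry: recall = 83/189 = 0.4392
  stop: recall = 141/215 = 0.6558
Mean = (0.6600 + 0.6414 + 0.4392 + 0.6558) / 4 = 0.599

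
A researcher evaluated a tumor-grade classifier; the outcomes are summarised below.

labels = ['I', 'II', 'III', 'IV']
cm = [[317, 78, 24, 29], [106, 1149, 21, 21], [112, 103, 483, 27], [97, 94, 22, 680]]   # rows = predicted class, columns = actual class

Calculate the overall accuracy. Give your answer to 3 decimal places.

0.782

Accuracy = trace / total = (317+1149+483+680=2629) / 3363 = 2629/3363 = 0.782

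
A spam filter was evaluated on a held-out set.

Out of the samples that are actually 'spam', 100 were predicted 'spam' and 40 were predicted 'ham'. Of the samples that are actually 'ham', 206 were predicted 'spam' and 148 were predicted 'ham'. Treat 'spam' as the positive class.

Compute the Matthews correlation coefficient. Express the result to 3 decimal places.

0.123

MCC = (TP·TN − FP·FN) / √((TP+FP)(TP+FN)(TN+FP)(TN+FN))
Numerator = 100·148 − 206·40 = 6560
Denominator = √(306·140·354·188) = √2851087680 = 53395.5773
MCC = 6560 / 53395.5773 = 0.123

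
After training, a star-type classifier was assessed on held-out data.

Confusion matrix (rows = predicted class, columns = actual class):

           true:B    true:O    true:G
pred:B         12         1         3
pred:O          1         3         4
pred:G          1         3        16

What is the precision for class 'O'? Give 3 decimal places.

precision = TP/(TP+FP).
O: TP=3, FP=1+4=5 → 3/8 = 0.3750

0.375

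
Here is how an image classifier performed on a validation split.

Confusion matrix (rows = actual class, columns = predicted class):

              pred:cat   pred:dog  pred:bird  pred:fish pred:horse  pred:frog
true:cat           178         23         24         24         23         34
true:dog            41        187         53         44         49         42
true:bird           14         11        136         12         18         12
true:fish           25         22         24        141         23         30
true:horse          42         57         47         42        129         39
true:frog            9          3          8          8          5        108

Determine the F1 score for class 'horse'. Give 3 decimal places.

0.428

Take TP from the diagonal, FP from the rest of the 'horse' prediction marginal, FN from the rest of the 'horse' actual marginal.
F1 score = 2·TP/(2·TP+FP+FN).
horse: TP=129, FP=23+49+18+23+5=118, FN=42+57+47+42+39=227 → 258/603 = 0.4279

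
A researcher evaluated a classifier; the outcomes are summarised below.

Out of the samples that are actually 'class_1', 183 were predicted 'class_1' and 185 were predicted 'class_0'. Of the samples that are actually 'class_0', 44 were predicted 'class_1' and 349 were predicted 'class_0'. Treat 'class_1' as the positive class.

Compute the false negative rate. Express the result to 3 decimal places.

FNR = FN/(FN+TP) = 185/(185+183) = 0.503

0.503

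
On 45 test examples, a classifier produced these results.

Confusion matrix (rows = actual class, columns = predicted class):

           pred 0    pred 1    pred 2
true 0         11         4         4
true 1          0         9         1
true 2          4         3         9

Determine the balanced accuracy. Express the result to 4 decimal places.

Balanced accuracy = mean of per-class recall.
  0: recall = 11/19 = 0.57895
  1: recall = 9/10 = 0.90000
  2: recall = 9/16 = 0.56250
Mean = (0.57895 + 0.90000 + 0.56250) / 3 = 0.6805

0.6805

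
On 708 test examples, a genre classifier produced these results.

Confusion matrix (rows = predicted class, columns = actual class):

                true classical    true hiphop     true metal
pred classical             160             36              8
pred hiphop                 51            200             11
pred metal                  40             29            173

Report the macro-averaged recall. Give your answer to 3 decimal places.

0.764

Per-class recall (TP/(TP+FN)):
  classical: TP=160, FN=51+40=91 → 160/251 = 0.6375
  hiphop: TP=200, FN=36+29=65 → 200/265 = 0.7547
  metal: TP=173, FN=8+11=19 → 173/192 = 0.9010
Macro-recall = mean = (0.6375 + 0.7547 + 0.9010) / 3 = 0.764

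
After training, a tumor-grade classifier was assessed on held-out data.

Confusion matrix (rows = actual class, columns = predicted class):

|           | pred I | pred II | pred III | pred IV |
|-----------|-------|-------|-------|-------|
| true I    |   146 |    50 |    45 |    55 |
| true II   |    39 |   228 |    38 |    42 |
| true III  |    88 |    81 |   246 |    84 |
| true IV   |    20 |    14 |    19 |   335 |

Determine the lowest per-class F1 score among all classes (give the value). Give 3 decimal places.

Per-class F1 score (2·TP/(2·TP+FP+FN)):
  I: TP=146, FP=39+88+20=147, FN=50+45+55=150 → 292/589 = 0.4958
  II: TP=228, FP=50+81+14=145, FN=39+38+42=119 → 456/720 = 0.6333
  III: TP=246, FP=45+38+19=102, FN=88+81+84=253 → 492/847 = 0.5809
  IV: TP=335, FP=55+42+84=181, FN=20+14+19=53 → 670/904 = 0.7412
Lowest is class 'I' with F1 score = 0.496.

0.496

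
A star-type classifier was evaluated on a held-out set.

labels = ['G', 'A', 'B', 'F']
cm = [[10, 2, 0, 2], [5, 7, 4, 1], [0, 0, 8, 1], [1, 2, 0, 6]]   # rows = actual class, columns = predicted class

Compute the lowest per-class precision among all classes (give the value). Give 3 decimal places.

0.600

Per-class precision (TP/(TP+FP)):
  G: TP=10, FP=5+0+1=6 → 10/16 = 0.6250
  A: TP=7, FP=2+0+2=4 → 7/11 = 0.6364
  B: TP=8, FP=0+4+0=4 → 8/12 = 0.6667
  F: TP=6, FP=2+1+1=4 → 6/10 = 0.6000
Lowest is class 'F' with precision = 0.600.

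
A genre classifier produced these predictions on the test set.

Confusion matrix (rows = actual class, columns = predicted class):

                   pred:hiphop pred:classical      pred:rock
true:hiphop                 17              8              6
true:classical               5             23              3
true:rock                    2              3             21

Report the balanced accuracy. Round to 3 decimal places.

Balanced accuracy = mean of per-class recall.
  hiphop: recall = 17/31 = 0.5484
  classical: recall = 23/31 = 0.7419
  rock: recall = 21/26 = 0.8077
Mean = (0.5484 + 0.7419 + 0.8077) / 3 = 0.699

0.699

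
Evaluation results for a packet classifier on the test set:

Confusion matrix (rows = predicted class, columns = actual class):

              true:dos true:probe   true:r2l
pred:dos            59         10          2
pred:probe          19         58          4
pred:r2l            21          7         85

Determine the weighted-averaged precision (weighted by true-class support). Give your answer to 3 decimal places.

0.771

Per-class precision (TP/(TP+FP)):
  dos: TP=59, FP=10+2=12 → 59/71 = 0.8310
  probe: TP=58, FP=19+4=23 → 58/81 = 0.7160
  r2l: TP=85, FP=21+7=28 → 85/113 = 0.7522
Weighted-precision = Σ (supportᵢ/N)·precisionᵢ with N=265: (99/265)·0.8310 + (75/265)·0.7160 + (91/265)·0.7522 = 0.771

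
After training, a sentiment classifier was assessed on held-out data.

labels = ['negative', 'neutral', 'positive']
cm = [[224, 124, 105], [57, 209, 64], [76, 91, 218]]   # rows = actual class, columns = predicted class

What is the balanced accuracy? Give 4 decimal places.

0.5647

Balanced accuracy = mean of per-class recall.
  negative: recall = 224/453 = 0.49448
  neutral: recall = 209/330 = 0.63333
  positive: recall = 218/385 = 0.56623
Mean = (0.49448 + 0.63333 + 0.56623) / 3 = 0.5647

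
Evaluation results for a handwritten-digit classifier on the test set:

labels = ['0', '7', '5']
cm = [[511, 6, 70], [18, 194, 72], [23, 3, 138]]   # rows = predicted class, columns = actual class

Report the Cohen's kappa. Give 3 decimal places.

Observed agreement pₒ = trace/N = 843/1035 = 0.8145
Expected agreement pₑ = Σ (rowᵢ·colᵢ)/N² = (552·587 + 203·284 + 280·164)/1035² = 0.3992
κ = (pₒ − pₑ)/(1 − pₑ) = (0.8145 − 0.3992)/(1 − 0.3992) = 0.691

0.691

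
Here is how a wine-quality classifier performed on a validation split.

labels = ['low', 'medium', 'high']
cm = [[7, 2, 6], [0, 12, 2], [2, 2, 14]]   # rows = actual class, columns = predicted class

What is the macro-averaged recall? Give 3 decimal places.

Per-class recall (TP/(TP+FN)):
  low: TP=7, FN=2+6=8 → 7/15 = 0.4667
  medium: TP=12, FN=0+2=2 → 12/14 = 0.8571
  high: TP=14, FN=2+2=4 → 14/18 = 0.7778
Macro-recall = mean = (0.4667 + 0.8571 + 0.7778) / 3 = 0.701

0.701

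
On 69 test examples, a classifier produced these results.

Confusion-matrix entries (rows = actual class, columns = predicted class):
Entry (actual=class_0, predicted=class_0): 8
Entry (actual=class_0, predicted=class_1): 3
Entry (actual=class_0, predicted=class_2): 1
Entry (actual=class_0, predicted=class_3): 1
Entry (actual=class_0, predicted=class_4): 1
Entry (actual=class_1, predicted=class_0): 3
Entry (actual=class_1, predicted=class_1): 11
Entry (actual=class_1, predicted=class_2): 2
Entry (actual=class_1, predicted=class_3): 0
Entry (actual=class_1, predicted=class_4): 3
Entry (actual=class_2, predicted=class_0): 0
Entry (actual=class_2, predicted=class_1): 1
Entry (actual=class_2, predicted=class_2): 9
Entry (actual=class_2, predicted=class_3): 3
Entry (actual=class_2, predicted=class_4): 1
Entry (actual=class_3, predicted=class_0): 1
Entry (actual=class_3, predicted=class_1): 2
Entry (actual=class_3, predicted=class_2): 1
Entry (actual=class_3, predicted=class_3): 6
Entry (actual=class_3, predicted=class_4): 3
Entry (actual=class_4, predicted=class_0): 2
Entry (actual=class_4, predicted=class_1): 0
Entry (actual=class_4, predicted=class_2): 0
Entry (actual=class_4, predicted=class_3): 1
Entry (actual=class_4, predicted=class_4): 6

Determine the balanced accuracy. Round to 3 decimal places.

Balanced accuracy = mean of per-class recall.
  class_0: recall = 8/14 = 0.5714
  class_1: recall = 11/19 = 0.5789
  class_2: recall = 9/14 = 0.6429
  class_3: recall = 6/13 = 0.4615
  class_4: recall = 6/9 = 0.6667
Mean = (0.5714 + 0.5789 + 0.6429 + 0.4615 + 0.6667) / 5 = 0.584

0.584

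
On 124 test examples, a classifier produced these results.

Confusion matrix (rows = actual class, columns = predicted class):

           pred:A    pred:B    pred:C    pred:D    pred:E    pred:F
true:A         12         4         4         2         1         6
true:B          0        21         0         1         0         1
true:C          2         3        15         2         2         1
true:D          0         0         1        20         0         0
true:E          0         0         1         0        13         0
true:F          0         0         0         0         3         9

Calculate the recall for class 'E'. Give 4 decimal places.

0.9286

recall = TP/(TP+FN).
E: TP=13, FN=0+0+1+0+0=1 → 13/14 = 0.92857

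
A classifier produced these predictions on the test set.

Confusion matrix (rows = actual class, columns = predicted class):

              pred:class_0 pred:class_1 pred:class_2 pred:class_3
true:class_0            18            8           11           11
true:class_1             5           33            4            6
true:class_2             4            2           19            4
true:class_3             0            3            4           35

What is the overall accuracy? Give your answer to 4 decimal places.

0.6287

Accuracy = trace / total = (18+33+19+35=105) / 167 = 105/167 = 0.6287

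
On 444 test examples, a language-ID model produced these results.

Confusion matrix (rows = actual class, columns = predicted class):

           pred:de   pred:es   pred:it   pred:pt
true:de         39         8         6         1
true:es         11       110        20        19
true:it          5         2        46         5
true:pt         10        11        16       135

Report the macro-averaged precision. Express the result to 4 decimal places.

0.7015

Per-class precision (TP/(TP+FP)):
  de: TP=39, FP=11+5+10=26 → 39/65 = 0.60000
  es: TP=110, FP=8+2+11=21 → 110/131 = 0.83969
  it: TP=46, FP=6+20+16=42 → 46/88 = 0.52273
  pt: TP=135, FP=1+19+5=25 → 135/160 = 0.84375
Macro-precision = mean = (0.60000 + 0.83969 + 0.52273 + 0.84375) / 4 = 0.7015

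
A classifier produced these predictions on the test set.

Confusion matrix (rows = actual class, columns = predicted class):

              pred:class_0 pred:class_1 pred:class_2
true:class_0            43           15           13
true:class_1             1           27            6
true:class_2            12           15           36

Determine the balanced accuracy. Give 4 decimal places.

0.6571

Balanced accuracy = mean of per-class recall.
  class_0: recall = 43/71 = 0.60563
  class_1: recall = 27/34 = 0.79412
  class_2: recall = 36/63 = 0.57143
Mean = (0.60563 + 0.79412 + 0.57143) / 3 = 0.6571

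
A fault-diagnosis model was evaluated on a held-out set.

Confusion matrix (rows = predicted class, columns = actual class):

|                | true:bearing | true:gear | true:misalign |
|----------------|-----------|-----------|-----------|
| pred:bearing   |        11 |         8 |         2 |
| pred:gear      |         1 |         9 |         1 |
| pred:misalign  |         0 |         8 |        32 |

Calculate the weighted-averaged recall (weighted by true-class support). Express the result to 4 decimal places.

Per-class recall (TP/(TP+FN)):
  bearing: TP=11, FN=1+0=1 → 11/12 = 0.91667
  gear: TP=9, FN=8+8=16 → 9/25 = 0.36000
  misalign: TP=32, FN=2+1=3 → 32/35 = 0.91429
Weighted-recall = Σ (supportᵢ/N)·recallᵢ with N=72: (12/72)·0.91667 + (25/72)·0.36000 + (35/72)·0.91429 = 0.7222

0.7222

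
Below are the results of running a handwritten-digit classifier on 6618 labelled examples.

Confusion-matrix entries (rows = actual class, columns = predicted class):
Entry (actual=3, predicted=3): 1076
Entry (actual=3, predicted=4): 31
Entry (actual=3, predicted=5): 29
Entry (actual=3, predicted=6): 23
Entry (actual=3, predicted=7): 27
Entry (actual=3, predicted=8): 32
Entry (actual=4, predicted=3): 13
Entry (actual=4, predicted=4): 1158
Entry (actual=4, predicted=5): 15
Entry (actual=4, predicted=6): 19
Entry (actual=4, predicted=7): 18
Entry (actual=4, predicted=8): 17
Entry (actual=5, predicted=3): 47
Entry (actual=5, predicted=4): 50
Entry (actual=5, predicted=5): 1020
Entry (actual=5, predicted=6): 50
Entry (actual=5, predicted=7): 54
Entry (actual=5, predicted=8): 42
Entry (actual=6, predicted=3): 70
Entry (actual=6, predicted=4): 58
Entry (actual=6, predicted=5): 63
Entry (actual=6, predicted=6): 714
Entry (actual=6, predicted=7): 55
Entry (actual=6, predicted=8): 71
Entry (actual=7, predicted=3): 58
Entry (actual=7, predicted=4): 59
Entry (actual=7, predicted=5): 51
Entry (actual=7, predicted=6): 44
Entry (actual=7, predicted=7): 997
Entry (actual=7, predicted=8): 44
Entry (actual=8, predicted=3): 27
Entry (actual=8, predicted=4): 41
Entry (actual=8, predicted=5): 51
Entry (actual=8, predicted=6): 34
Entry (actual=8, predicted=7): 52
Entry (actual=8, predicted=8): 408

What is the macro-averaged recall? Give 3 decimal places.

Per-class recall (TP/(TP+FN)):
  3: TP=1076, FN=31+29+23+27+32=142 → 1076/1218 = 0.8834
  4: TP=1158, FN=13+15+19+18+17=82 → 1158/1240 = 0.9339
  5: TP=1020, FN=47+50+50+54+42=243 → 1020/1263 = 0.8076
  6: TP=714, FN=70+58+63+55+71=317 → 714/1031 = 0.6925
  7: TP=997, FN=58+59+51+44+44=256 → 997/1253 = 0.7957
  8: TP=408, FN=27+41+51+34+52=205 → 408/613 = 0.6656
Macro-recall = mean = (0.8834 + 0.9339 + 0.8076 + 0.6925 + 0.7957 + 0.6656) / 6 = 0.796

0.796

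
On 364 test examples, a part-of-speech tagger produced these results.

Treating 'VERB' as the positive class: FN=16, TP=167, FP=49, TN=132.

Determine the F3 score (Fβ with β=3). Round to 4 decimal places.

Fβ = (1+β²)·TP / ((1+β²)·TP + β²·FN + FP), with β²=9
= 10·167 / (10·167 + 9·16 + 49) = 0.8964

0.8964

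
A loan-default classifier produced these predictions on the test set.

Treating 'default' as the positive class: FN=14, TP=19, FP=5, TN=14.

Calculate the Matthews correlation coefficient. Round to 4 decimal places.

MCC = (TP·TN − FP·FN) / √((TP+FP)(TP+FN)(TN+FP)(TN+FN))
Numerator = 19·14 − 5·14 = 196
Denominator = √(24·33·19·28) = √421344 = 649.1102
MCC = 196 / 649.1102 = 0.3020

0.3020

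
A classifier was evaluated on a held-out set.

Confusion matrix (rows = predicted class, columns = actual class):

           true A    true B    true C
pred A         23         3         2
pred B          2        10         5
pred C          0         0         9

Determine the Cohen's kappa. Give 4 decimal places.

0.6499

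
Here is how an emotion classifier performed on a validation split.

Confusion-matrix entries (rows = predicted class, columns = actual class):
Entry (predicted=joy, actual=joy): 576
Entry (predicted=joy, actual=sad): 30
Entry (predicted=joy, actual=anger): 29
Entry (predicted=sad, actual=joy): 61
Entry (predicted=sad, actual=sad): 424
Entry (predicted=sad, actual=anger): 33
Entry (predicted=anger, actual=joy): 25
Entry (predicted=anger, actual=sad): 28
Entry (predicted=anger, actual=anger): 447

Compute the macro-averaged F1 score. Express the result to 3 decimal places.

Per-class F1 score (2·TP/(2·TP+FP+FN)):
  joy: TP=576, FP=30+29=59, FN=61+25=86 → 1152/1297 = 0.8882
  sad: TP=424, FP=61+33=94, FN=30+28=58 → 848/1000 = 0.8480
  anger: TP=447, FP=25+28=53, FN=29+33=62 → 894/1009 = 0.8860
Macro-F1 score = mean = (0.8882 + 0.8480 + 0.8860) / 3 = 0.874

0.874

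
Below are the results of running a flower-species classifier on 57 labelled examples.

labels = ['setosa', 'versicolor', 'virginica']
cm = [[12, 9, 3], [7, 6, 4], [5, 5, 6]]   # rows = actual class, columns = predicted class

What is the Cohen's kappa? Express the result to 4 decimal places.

0.1148

Observed agreement pₒ = trace/N = 24/57 = 0.42105
Expected agreement pₑ = Σ (rowᵢ·colᵢ)/N² = (24·24 + 17·20 + 16·13)/57² = 0.34595
κ = (pₒ − pₑ)/(1 − pₑ) = (0.42105 − 0.34595)/(1 − 0.34595) = 0.1148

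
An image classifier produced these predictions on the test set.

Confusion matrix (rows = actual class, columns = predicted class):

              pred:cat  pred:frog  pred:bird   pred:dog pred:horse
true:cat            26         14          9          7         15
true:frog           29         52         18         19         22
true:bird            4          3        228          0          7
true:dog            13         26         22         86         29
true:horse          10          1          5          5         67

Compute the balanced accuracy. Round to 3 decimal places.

0.586

Balanced accuracy = mean of per-class recall.
  cat: recall = 26/71 = 0.3662
  frog: recall = 52/140 = 0.3714
  bird: recall = 228/242 = 0.9421
  dog: recall = 86/176 = 0.4886
  horse: recall = 67/88 = 0.7614
Mean = (0.3662 + 0.3714 + 0.9421 + 0.4886 + 0.7614) / 5 = 0.586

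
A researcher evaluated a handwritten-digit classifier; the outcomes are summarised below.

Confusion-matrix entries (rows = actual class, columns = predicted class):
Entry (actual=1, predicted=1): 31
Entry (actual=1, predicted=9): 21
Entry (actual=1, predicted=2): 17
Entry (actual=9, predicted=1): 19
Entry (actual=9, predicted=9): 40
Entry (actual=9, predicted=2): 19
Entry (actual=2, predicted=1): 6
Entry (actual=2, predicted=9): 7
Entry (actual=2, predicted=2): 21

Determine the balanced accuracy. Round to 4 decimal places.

0.5266

Balanced accuracy = mean of per-class recall.
  1: recall = 31/69 = 0.44928
  9: recall = 40/78 = 0.51282
  2: recall = 21/34 = 0.61765
Mean = (0.44928 + 0.51282 + 0.61765) / 3 = 0.5266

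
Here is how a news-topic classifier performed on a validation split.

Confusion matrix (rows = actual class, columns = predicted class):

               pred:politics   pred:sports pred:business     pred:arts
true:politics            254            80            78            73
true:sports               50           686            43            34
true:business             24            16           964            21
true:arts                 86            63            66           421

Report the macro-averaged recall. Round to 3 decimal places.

0.742

Per-class recall (TP/(TP+FN)):
  politics: TP=254, FN=80+78+73=231 → 254/485 = 0.5237
  sports: TP=686, FN=50+43+34=127 → 686/813 = 0.8438
  business: TP=964, FN=24+16+21=61 → 964/1025 = 0.9405
  arts: TP=421, FN=86+63+66=215 → 421/636 = 0.6619
Macro-recall = mean = (0.5237 + 0.8438 + 0.9405 + 0.6619) / 4 = 0.742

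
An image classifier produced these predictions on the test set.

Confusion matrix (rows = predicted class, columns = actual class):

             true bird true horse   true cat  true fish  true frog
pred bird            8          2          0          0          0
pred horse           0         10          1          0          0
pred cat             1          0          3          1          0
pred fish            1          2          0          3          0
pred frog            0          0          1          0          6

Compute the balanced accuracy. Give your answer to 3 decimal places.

Balanced accuracy = mean of per-class recall.
  bird: recall = 8/10 = 0.8000
  horse: recall = 10/14 = 0.7143
  cat: recall = 3/5 = 0.6000
  fish: recall = 3/4 = 0.7500
  frog: recall = 6/6 = 1.0000
Mean = (0.8000 + 0.7143 + 0.6000 + 0.7500 + 1.0000) / 5 = 0.773

0.773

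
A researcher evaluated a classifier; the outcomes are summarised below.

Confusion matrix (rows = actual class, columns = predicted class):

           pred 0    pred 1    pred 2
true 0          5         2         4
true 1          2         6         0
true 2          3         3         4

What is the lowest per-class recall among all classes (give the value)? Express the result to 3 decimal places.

Per-class recall (TP/(TP+FN)):
  0: TP=5, FN=2+4=6 → 5/11 = 0.4545
  1: TP=6, FN=2+0=2 → 6/8 = 0.7500
  2: TP=4, FN=3+3=6 → 4/10 = 0.4000
Lowest is class '2' with recall = 0.400.

0.400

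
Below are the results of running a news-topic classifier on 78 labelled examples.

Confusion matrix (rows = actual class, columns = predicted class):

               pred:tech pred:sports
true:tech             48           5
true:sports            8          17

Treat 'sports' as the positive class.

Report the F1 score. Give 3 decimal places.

Precision = TP/(TP+FP) = 17/22 = 0.7727
Recall = TP/(TP+FN) = 17/25 = 0.6800
F1 = 2·TP/(2·TP+FP+FN) = 34/47 = 0.723

0.723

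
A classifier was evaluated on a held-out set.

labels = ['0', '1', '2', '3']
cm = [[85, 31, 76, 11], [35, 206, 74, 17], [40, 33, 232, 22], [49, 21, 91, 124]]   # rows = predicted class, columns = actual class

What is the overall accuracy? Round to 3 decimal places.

Accuracy = trace / total = (85+206+232+124=647) / 1147 = 647/1147 = 0.564

0.564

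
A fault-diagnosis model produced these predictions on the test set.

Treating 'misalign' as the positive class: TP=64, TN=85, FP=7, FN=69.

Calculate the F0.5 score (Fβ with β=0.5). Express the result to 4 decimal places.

0.7674

Fβ = (1+β²)·TP / ((1+β²)·TP + β²·FN + FP), with β²=1/4
= 1.25·64 / (1.25·64 + 0.25·69 + 7) = 0.7674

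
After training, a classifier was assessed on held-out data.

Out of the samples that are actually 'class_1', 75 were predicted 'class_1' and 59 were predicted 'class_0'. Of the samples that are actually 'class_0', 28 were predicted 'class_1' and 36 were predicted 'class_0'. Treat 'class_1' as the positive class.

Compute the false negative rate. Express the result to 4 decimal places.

FNR = FN/(FN+TP) = 59/(59+75) = 0.4403

0.4403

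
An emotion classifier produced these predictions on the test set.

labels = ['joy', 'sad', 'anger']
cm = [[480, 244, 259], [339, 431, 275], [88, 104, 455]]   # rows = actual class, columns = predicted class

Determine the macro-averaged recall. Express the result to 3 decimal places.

0.535

Per-class recall (TP/(TP+FN)):
  joy: TP=480, FN=244+259=503 → 480/983 = 0.4883
  sad: TP=431, FN=339+275=614 → 431/1045 = 0.4124
  anger: TP=455, FN=88+104=192 → 455/647 = 0.7032
Macro-recall = mean = (0.4883 + 0.4124 + 0.7032) / 3 = 0.535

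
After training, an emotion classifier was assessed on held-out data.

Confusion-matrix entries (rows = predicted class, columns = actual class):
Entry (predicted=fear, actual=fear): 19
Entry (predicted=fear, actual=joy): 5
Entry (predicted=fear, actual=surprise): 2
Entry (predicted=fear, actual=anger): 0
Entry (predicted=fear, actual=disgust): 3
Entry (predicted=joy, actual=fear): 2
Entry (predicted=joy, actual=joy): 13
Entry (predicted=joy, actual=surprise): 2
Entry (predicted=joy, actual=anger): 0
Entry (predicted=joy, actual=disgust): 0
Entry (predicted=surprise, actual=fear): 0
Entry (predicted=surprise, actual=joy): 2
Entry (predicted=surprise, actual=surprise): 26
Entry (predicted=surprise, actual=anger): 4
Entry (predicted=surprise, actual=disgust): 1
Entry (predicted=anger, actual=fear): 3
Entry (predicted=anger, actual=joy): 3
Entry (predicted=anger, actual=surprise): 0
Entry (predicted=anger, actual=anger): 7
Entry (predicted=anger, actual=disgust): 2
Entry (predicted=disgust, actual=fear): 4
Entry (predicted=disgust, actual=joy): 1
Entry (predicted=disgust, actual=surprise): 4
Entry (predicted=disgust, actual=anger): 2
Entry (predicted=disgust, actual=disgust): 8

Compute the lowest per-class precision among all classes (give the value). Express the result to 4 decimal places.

0.4211

Per-class precision (TP/(TP+FP)):
  fear: TP=19, FP=5+2+0+3=10 → 19/29 = 0.65517
  joy: TP=13, FP=2+2+0+0=4 → 13/17 = 0.76471
  surprise: TP=26, FP=0+2+4+1=7 → 26/33 = 0.78788
  anger: TP=7, FP=3+3+0+2=8 → 7/15 = 0.46667
  disgust: TP=8, FP=4+1+4+2=11 → 8/19 = 0.42105
Lowest is class 'disgust' with precision = 0.4211.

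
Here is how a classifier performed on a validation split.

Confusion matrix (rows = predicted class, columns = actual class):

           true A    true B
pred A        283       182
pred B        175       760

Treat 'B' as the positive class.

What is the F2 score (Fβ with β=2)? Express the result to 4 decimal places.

Fβ = (1+β²)·TP / ((1+β²)·TP + β²·FN + FP), with β²=4
= 5·760 / (5·760 + 4·182 + 175) = 0.8080

0.8080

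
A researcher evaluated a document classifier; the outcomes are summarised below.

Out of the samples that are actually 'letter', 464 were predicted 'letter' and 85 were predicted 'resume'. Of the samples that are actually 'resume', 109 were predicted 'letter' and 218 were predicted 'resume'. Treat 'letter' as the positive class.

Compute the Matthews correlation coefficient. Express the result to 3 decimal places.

0.520

MCC = (TP·TN − FP·FN) / √((TP+FP)(TP+FN)(TN+FP)(TN+FN))
Numerator = 464·218 − 109·85 = 91887
Denominator = √(573·549·327·303) = √31168603737 = 176546.3218
MCC = 91887 / 176546.3218 = 0.520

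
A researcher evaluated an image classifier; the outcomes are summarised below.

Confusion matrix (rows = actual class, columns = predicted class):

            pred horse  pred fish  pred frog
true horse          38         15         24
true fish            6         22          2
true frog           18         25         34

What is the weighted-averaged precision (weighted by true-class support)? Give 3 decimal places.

0.551

Per-class precision (TP/(TP+FP)):
  horse: TP=38, FP=6+18=24 → 38/62 = 0.6129
  fish: TP=22, FP=15+25=40 → 22/62 = 0.3548
  frog: TP=34, FP=24+2=26 → 34/60 = 0.5667
Weighted-precision = Σ (supportᵢ/N)·precisionᵢ with N=184: (77/184)·0.6129 + (30/184)·0.3548 + (77/184)·0.5667 = 0.551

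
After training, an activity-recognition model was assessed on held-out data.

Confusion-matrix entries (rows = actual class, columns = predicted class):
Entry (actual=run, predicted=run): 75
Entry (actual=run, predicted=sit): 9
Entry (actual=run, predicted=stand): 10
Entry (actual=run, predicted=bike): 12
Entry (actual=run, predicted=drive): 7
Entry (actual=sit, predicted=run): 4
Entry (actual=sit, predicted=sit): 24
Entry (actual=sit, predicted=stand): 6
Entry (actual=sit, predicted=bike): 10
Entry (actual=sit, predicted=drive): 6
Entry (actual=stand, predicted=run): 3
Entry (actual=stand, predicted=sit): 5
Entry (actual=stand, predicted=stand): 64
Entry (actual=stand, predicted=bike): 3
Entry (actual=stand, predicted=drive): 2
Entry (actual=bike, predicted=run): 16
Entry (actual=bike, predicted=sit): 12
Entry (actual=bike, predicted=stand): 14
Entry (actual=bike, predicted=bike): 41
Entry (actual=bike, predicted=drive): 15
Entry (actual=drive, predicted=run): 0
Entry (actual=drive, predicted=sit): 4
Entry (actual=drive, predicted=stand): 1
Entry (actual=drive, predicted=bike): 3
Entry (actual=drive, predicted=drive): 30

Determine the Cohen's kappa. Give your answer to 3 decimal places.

Observed agreement pₒ = trace/N = 234/376 = 0.6223
Expected agreement pₑ = Σ (rowᵢ·colᵢ)/N² = (113·98 + 50·54 + 77·95 + 98·69 + 38·60)/376² = 0.2131
κ = (pₒ − pₑ)/(1 − pₑ) = (0.6223 − 0.2131)/(1 − 0.2131) = 0.520

0.520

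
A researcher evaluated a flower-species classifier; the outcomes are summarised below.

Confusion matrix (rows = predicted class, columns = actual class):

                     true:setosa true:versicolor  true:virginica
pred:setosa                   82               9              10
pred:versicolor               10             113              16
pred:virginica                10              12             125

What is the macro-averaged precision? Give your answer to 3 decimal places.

0.825

Per-class precision (TP/(TP+FP)):
  setosa: TP=82, FP=9+10=19 → 82/101 = 0.8119
  versicolor: TP=113, FP=10+16=26 → 113/139 = 0.8129
  virginica: TP=125, FP=10+12=22 → 125/147 = 0.8503
Macro-precision = mean = (0.8119 + 0.8129 + 0.8503) / 3 = 0.825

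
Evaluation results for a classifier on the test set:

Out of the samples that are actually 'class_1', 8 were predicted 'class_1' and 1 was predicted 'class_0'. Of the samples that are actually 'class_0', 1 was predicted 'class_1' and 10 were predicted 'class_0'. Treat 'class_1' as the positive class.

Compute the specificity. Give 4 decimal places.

0.9091

Specificity = TN/(TN+FP) = 10/(10+1) = 0.9091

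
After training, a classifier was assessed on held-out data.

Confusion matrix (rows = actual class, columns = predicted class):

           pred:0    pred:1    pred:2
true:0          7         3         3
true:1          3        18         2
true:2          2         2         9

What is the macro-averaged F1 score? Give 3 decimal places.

0.670

Per-class F1 score (2·TP/(2·TP+FP+FN)):
  0: TP=7, FP=3+2=5, FN=3+3=6 → 14/25 = 0.5600
  1: TP=18, FP=3+2=5, FN=3+2=5 → 36/46 = 0.7826
  2: TP=9, FP=3+2=5, FN=2+2=4 → 18/27 = 0.6667
Macro-F1 score = mean = (0.5600 + 0.7826 + 0.6667) / 3 = 0.670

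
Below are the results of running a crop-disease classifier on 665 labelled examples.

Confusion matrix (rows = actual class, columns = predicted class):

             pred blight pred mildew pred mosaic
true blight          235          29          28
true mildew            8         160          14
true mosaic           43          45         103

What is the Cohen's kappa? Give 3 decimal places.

Observed agreement pₒ = trace/N = 498/665 = 0.7489
Expected agreement pₑ = Σ (rowᵢ·colᵢ)/N² = (292·286 + 182·234 + 191·145)/665² = 0.3478
κ = (pₒ − pₑ)/(1 − pₑ) = (0.7489 − 0.3478)/(1 − 0.3478) = 0.615

0.615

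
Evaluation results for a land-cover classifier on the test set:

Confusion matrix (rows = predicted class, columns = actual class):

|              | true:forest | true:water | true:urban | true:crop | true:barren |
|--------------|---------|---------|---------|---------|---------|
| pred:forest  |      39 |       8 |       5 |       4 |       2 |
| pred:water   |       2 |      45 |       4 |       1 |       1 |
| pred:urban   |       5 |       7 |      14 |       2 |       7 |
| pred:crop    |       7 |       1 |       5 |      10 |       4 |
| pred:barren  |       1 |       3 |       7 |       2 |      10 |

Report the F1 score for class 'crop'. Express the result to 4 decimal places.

Treat 'crop' as positive and all other classes as negative.
F1 score = 2·TP/(2·TP+FP+FN).
crop: TP=10, FP=7+1+5+4=17, FN=4+1+2+2=9 → 20/46 = 0.43478

0.4348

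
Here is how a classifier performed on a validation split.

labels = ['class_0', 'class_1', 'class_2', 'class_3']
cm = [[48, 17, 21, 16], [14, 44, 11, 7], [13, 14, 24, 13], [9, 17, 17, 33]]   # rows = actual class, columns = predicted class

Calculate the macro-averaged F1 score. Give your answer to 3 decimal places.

0.461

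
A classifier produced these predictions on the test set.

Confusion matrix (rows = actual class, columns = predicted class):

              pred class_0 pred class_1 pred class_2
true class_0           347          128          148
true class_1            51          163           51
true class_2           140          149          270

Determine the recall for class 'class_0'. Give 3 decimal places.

0.557

One-vs-rest for 'class_0': TP = diagonal; FP = other classes predicted 'class_0'; FN = 'class_0' predicted as other.
recall = TP/(TP+FN).
class_0: TP=347, FN=128+148=276 → 347/623 = 0.5570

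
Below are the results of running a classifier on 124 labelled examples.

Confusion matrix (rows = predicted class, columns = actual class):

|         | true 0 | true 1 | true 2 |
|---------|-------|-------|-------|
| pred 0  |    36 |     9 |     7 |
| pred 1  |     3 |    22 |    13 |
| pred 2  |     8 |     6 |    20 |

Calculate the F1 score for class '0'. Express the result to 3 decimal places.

0.727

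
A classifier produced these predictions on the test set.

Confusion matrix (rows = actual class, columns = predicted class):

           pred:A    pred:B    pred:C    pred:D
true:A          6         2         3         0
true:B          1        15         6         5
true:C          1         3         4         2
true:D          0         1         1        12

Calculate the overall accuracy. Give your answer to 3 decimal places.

Accuracy = trace / total = (6+15+4+12=37) / 62 = 37/62 = 0.597

0.597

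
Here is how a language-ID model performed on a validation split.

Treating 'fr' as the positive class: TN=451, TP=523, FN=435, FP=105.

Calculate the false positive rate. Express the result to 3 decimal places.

FPR = FP/(FP+TN) = 105/(105+451) = 0.189

0.189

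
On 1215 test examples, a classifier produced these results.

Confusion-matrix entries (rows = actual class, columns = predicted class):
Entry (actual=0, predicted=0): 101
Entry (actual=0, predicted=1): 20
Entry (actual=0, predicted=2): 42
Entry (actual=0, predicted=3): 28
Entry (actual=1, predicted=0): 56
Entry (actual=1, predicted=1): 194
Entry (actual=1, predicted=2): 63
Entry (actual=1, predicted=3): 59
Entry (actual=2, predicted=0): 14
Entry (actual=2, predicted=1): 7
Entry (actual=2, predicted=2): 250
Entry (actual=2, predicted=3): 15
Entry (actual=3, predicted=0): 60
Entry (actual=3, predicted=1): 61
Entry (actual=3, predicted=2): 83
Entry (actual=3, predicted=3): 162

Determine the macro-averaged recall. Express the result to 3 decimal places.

0.592

Per-class recall (TP/(TP+FN)):
  0: TP=101, FN=20+42+28=90 → 101/191 = 0.5288
  1: TP=194, FN=56+63+59=178 → 194/372 = 0.5215
  2: TP=250, FN=14+7+15=36 → 250/286 = 0.8741
  3: TP=162, FN=60+61+83=204 → 162/366 = 0.4426
Macro-recall = mean = (0.5288 + 0.5215 + 0.8741 + 0.4426) / 4 = 0.592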